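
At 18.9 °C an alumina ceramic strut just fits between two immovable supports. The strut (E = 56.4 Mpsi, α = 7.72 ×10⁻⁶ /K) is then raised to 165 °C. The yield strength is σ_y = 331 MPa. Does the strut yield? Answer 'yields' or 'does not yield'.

E = 56.4 Mpsi = 388.9 GPa.
ΔT = 146.1 K. Constrained thermal stress σ = E·α·ΔT = 388.9×10³ MPa × 7.72×10⁻⁶ × 146.1 = 439 MPa (compressive).
Compare to σ_y = 331 MPa: σ ≥ σ_y, so it yields.

yields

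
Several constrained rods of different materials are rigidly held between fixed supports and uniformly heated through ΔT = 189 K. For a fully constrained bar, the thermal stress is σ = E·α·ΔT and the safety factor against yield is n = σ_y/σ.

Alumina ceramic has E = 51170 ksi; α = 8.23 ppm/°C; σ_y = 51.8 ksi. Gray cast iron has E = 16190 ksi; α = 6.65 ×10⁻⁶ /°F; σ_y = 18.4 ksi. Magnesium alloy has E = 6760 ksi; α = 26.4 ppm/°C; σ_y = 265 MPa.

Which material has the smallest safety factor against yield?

With everything in SI (GPa, ×10⁻⁶/K, MPa):
  alumina ceramic: E = 352.8, α = 8.23, σ_y = 357.1 → σ = 549 MPa, n = 0.651
  gray cast iron: E = 111.6, α = 12.0, σ_y = 126.9 → σ = 253 MPa, n = 0.502
  magnesium alloy: E = 46.61, α = 26.4, σ_y = 265.0 → σ = 233 MPa, n = 1.14
The minimum is gray cast iron at n = 0.502.

gray cast iron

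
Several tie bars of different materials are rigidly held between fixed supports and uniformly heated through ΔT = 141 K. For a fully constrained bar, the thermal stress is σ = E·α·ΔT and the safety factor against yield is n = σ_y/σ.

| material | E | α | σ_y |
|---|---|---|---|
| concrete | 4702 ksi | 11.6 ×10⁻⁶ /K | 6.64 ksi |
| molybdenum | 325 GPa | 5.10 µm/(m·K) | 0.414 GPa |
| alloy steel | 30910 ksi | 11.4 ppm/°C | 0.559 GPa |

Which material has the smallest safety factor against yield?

concrete

Per material, after unit conversion:
  concrete: E = 32.42, α = 11.6, σ_y = 45.78 → σ = 53.0 MPa, n = 0.863
  molybdenum: E = 325.0, α = 5.10, σ_y = 414.0 → σ = 234 MPa, n = 1.77
  alloy steel: E = 213.1, α = 11.4, σ_y = 559.0 → σ = 343 MPa, n = 1.63
Concrete has the lowest safety factor, n = 0.863.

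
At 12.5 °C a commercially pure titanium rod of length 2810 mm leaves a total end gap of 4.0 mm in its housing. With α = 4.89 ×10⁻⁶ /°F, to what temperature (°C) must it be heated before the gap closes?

174 °C

α = 4.89×10⁻⁶/°F × 9/5 = 8.80×10⁻⁶/K.
α·L₀·ΔT = 4.0 mm ⇒ ΔT = 4.0 / (8.80×10⁻⁶ × 2810.0) = 161.7 K.
T = 12.5 + 161.7 = 174.2 °C.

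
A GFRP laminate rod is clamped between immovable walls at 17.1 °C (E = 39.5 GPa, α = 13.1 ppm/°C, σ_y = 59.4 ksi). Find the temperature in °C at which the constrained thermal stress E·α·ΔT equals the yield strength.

σ_y = 59.4 ksi = 409.5 MPa.
E·α·ΔT = 409.5 MPa ⇒ ΔT = 409.5 / (39.50×10³ × 13.1×10⁻⁶) = 791.5 K.
T = 17.1 + 791.5 = 808.6 °C.

809 °C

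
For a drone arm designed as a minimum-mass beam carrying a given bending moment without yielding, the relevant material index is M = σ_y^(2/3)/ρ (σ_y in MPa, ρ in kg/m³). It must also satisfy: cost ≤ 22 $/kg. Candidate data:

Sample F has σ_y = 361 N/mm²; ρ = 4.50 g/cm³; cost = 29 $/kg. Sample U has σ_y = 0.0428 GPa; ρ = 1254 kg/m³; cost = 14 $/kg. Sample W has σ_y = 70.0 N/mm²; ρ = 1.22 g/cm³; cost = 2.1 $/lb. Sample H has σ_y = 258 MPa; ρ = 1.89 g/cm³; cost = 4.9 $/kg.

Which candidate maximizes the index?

sample H

Screen on constraints: cost ≤ 22 $/kg. Survivors: sample U, sample W, sample H.
After converting to SI:
  sample U: σ_y = 42.80 MPa, ρ = 1254 kg/m³
  sample W: σ_y = 70.00 MPa, ρ = 1220 kg/m³
  sample H: σ_y = 258.0 MPa, ρ = 1890 kg/m³
  sample H: M = 21.4×10⁻³
  sample W: M = 13.9×10⁻³
  sample U: M = 9.76×10⁻³
Highest index: sample H.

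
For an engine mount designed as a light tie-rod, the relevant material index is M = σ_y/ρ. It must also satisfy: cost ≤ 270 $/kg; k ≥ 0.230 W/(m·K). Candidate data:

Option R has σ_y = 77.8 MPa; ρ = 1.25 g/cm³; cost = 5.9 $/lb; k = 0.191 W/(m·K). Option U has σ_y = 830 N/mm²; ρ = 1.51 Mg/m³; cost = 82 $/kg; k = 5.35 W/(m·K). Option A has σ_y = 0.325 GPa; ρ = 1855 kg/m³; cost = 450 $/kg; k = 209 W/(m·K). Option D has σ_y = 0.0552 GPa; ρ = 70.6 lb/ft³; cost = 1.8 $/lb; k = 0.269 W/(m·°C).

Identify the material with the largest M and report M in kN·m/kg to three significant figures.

Screen on constraints: cost ≤ 270 $/kg; k ≥ 0.230 W/(m·K). Survivors: option U, option D.
After converting to SI:
  option U: σ_y = 830.0 MPa, ρ = 1510 kg/m³
  option D: σ_y = 55.20 MPa, ρ = 1131 kg/m³
  option U: M = 550 kN·m/kg
  option D: M = 48.8 kN·m/kg
Highest index: option U.

option U, M = 550 kN·m/kg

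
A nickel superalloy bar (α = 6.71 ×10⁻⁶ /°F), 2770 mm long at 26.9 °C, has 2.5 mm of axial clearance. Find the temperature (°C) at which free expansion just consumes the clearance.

102 °C

α = 6.71×10⁻⁶/°F × 9/5 = 12.1×10⁻⁶/K.
α·L₀·ΔT = 2.5 mm ⇒ ΔT = 2.5 / (12.1×10⁻⁶ × 2770.0) = 74.72 K.
T = 26.9 + 74.72 = 101.6 °C.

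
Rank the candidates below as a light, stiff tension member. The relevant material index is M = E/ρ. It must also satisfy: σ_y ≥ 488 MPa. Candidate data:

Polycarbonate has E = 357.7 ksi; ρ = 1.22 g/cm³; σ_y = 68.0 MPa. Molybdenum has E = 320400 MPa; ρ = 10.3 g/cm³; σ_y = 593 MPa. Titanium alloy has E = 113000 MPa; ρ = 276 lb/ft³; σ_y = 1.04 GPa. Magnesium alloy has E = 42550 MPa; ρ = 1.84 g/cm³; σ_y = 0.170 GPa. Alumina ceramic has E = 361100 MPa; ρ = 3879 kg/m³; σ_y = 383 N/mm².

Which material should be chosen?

molybdenum

Screen on constraints: σ_y ≥ 488 MPa. Survivors: molybdenum, titanium alloy.
Convert each candidate to consistent units, then evaluate M:
  molybdenum: E = 320.4 GPa, ρ = 10300 kg/m³
  titanium alloy: E = 113.0 GPa, ρ = 4421 kg/m³
  molybdenum: M = 31.1 MN·m/kg
  titanium alloy: M = 25.6 MN·m/kg
The maximum is for molybdenum.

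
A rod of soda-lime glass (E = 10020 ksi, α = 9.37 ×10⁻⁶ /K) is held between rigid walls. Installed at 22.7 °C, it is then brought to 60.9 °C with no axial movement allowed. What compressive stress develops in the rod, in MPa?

E = 10020 ksi = 69.09 GPa.
ΔT = 38.20 K. Constrained thermal stress σ = E·α·ΔT = 69.09×10³ MPa × 9.37×10⁻⁶ × 38.20 = 24.7 MPa (compressive).

24.7 MPa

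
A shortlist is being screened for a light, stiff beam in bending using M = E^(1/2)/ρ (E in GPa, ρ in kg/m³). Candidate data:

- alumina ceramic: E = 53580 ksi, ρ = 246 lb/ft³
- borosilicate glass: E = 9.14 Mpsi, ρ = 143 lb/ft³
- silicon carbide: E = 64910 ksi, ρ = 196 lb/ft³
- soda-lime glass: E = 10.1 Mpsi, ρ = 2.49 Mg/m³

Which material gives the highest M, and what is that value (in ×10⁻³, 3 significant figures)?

Putting every candidate on a common basis:
  alumina ceramic: E = 369.4 GPa, ρ = 3941 kg/m³
  borosilicate glass: E = 63.02 GPa, ρ = 2291 kg/m³
  silicon carbide: E = 447.5 GPa, ρ = 3140 kg/m³
  soda-lime glass: E = 69.64 GPa, ρ = 2490 kg/m³
  silicon carbide: M = 6.74×10⁻³
  alumina ceramic: M = 4.88×10⁻³
  borosilicate glass: M = 3.47×10⁻³
  soda-lime glass: M = 3.35×10⁻³
Silicon carbide ranks first.

silicon carbide, M = 6.74×10⁻³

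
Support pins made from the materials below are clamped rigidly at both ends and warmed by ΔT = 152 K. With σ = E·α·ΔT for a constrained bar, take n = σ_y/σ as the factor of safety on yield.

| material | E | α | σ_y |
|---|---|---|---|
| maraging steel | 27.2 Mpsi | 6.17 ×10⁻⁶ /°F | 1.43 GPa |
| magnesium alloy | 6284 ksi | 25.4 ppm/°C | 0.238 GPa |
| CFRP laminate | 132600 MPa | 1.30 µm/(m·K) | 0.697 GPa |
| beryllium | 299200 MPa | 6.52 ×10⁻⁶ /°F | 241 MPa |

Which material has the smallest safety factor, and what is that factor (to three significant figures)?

Converting E to GPa, α to ×10⁻⁶/K, σ_y to MPa, then σ and n for each:
  maraging steel: E = 187.5, α = 11.1, σ_y = 1430 → σ = 317 MPa, n = 4.52
  magnesium alloy: E = 43.33, α = 25.4, σ_y = 238.0 → σ = 167 MPa, n = 1.42
  CFRP laminate: E = 132.6, α = 1.30, σ_y = 697.0 → σ = 26.2 MPa, n = 26.6
  beryllium: E = 299.2, α = 11.7, σ_y = 241.0 → σ = 534 MPa, n = 0.452
The minimum is beryllium at n = 0.452.

beryllium, n = 0.452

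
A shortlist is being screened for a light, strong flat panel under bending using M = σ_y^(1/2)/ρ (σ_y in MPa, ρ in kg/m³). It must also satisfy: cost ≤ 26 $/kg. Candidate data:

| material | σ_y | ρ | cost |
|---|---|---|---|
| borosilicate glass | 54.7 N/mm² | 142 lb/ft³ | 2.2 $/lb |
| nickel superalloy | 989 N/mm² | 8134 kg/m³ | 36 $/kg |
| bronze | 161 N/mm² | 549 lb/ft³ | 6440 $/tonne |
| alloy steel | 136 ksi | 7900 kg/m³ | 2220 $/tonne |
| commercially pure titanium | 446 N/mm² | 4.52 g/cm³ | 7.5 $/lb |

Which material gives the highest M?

Screen on constraints: cost ≤ 26 $/kg. Survivors: borosilicate glass, bronze, alloy steel, commercially pure titanium.
Convert each candidate to consistent units, then evaluate M:
  borosilicate glass: σ_y = 54.70 MPa, ρ = 2275 kg/m³
  bronze: σ_y = 161.0 MPa, ρ = 8794 kg/m³
  alloy steel: σ_y = 937.7 MPa, ρ = 7900 kg/m³
  commercially pure titanium: σ_y = 446.0 MPa, ρ = 4520 kg/m³
  commercially pure titanium: M = 4.67×10⁻³
  alloy steel: M = 3.88×10⁻³
  borosilicate glass: M = 3.25×10⁻³
  bronze: M = 1.44×10⁻³
The maximum is for commercially pure titanium.

commercially pure titanium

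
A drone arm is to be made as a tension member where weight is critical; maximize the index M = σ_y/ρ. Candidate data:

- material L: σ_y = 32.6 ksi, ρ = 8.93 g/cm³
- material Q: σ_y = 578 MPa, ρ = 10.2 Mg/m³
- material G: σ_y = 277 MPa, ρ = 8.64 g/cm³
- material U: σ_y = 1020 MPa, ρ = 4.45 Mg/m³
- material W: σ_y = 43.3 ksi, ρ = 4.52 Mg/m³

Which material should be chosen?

Putting every candidate on a common basis:
  material L: σ_y = 224.8 MPa, ρ = 8930 kg/m³
  material Q: σ_y = 578.0 MPa, ρ = 10200 kg/m³
  material G: σ_y = 277.0 MPa, ρ = 8640 kg/m³
  material U: σ_y = 1020 MPa, ρ = 4450 kg/m³
  material W: σ_y = 298.5 MPa, ρ = 4520 kg/m³
  material U: M = 229 kN·m/kg
  material W: M = 66.0 kN·m/kg
  material Q: M = 56.7 kN·m/kg
  material G: M = 32.1 kN·m/kg
  material L: M = 25.2 kN·m/kg
Material U has the largest M.

material U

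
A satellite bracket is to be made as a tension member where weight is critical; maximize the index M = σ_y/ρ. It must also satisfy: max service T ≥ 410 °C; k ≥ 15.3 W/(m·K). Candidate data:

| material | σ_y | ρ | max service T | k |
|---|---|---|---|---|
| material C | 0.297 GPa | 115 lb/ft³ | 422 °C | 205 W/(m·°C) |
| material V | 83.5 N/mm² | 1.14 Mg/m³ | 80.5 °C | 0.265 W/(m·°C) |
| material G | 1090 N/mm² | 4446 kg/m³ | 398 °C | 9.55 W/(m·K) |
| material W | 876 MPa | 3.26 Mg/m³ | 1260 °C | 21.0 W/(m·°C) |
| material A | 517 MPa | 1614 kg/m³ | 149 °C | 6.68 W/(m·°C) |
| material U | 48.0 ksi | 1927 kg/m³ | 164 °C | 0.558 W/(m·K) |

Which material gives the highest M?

Screen on constraints: max service T ≥ 410 °C; k ≥ 15.3 W/(m·K). Survivors: material C, material W.
In SI units:
  material C: σ_y = 297.0 MPa, ρ = 1842 kg/m³
  material W: σ_y = 876.0 MPa, ρ = 3260 kg/m³
  material W: M = 269 kN·m/kg
  material C: M = 161 kN·m/kg
Material W ranks first.

material W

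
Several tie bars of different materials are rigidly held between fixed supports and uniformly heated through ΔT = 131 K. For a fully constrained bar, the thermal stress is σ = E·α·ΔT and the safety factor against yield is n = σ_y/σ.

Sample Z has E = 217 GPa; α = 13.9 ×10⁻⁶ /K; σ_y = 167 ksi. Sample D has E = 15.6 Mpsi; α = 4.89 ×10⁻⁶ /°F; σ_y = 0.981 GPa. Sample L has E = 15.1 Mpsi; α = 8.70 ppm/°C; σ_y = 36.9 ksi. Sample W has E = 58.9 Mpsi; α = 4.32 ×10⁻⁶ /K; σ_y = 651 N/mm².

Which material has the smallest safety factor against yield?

In consistent units (E in GPa, α in ×10⁻⁶/K, σ_y in MPa):
  sample Z: E = 217.0, α = 13.9, σ_y = 1151 → σ = 395 MPa, n = 2.91
  sample D: E = 107.6, α = 8.80, σ_y = 981.0 → σ = 124 MPa, n = 7.91
  sample L: E = 104.1, α = 8.70, σ_y = 254.4 → σ = 119 MPa, n = 2.14
  sample W: E = 406.1, α = 4.32, σ_y = 651.0 → σ = 230 MPa, n = 2.83
The minimum is sample L at n = 2.14.

sample L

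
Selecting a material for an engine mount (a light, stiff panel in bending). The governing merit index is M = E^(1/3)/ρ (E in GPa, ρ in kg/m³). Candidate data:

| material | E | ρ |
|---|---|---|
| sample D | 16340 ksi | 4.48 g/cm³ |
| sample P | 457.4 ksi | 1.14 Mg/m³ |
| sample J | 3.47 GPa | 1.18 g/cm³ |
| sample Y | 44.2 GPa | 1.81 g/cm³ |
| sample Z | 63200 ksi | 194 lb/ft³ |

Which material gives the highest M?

sample Z

Convert each candidate to consistent units, then evaluate M:
  sample D: E = 112.7 GPa, ρ = 4480 kg/m³
  sample P: E = 3.154 GPa, ρ = 1140 kg/m³
  sample J: E = 3.470 GPa, ρ = 1180 kg/m³
  sample Y: E = 44.20 GPa, ρ = 1810 kg/m³
  sample Z: E = 435.7 GPa, ρ = 3108 kg/m³
  sample Z: M = 2.44×10⁻³
  sample Y: M = 1.95×10⁻³
  sample P: M = 1.29×10⁻³
  sample J: M = 1.28×10⁻³
  sample D: M = 1.08×10⁻³
Highest index: sample Z.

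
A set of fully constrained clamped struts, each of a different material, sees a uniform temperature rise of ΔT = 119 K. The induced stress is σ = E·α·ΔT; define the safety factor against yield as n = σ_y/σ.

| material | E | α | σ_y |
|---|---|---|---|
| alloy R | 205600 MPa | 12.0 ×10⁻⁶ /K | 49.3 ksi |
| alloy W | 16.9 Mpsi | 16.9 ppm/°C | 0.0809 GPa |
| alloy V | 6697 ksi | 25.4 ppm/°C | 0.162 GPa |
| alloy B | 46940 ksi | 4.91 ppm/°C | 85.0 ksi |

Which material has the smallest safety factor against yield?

alloy W

In consistent units (E in GPa, α in ×10⁻⁶/K, σ_y in MPa):
  alloy R: E = 205.6, α = 12.0, σ_y = 339.9 → σ = 294 MPa, n = 1.16
  alloy W: E = 116.5, α = 16.9, σ_y = 80.90 → σ = 234 MPa, n = 0.345
  alloy V: E = 46.17, α = 25.4, σ_y = 162.0 → σ = 140 MPa, n = 1.16
  alloy B: E = 323.6, α = 4.91, σ_y = 586.1 → σ = 189 MPa, n = 3.10
Alloy W has the lowest safety factor, n = 0.345.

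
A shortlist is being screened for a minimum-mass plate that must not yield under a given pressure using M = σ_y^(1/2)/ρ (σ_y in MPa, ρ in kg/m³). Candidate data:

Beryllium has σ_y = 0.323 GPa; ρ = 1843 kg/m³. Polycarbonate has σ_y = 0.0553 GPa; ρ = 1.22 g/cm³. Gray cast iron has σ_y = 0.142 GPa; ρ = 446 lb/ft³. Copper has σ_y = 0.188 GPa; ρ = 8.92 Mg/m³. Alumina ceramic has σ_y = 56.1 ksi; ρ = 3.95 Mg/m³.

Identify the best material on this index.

Putting every candidate on a common basis:
  beryllium: σ_y = 323.0 MPa, ρ = 1843 kg/m³
  polycarbonate: σ_y = 55.30 MPa, ρ = 1220 kg/m³
  gray cast iron: σ_y = 142.0 MPa, ρ = 7144 kg/m³
  copper: σ_y = 188.0 MPa, ρ = 8920 kg/m³
  alumina ceramic: σ_y = 386.8 MPa, ρ = 3950 kg/m³
  beryllium: M = 9.75×10⁻³
  polycarbonate: M = 6.10×10⁻³
  alumina ceramic: M = 4.98×10⁻³
  gray cast iron: M = 1.67×10⁻³
  copper: M = 1.54×10⁻³
Highest index: beryllium.

beryllium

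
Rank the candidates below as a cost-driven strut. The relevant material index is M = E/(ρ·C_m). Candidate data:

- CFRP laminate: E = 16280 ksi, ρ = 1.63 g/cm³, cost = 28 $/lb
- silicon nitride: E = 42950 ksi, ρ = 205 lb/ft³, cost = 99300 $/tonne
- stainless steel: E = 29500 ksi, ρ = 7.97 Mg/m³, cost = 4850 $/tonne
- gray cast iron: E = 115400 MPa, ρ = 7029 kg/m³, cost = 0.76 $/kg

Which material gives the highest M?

Putting every candidate on a common basis:
  CFRP laminate: E = 112.2 GPa, ρ = 1630 kg/m³, cost = 61.73 $/kg
  silicon nitride: E = 296.1 GPa, ρ = 3284 kg/m³, cost = 99.30 $/kg
  stainless steel: E = 203.4 GPa, ρ = 7970 kg/m³, cost = 4.850 $/kg
  gray cast iron: E = 115.4 GPa, ρ = 7029 kg/m³, cost = 0.7600 $/kg
  gray cast iron: M = 21.6 MN·m per $
  stainless steel: M = 5.26 MN·m per $
  CFRP laminate: M = 1.12 MN·m per $
  silicon nitride: M = 0.908 MN·m per $
Highest index: gray cast iron.

gray cast iron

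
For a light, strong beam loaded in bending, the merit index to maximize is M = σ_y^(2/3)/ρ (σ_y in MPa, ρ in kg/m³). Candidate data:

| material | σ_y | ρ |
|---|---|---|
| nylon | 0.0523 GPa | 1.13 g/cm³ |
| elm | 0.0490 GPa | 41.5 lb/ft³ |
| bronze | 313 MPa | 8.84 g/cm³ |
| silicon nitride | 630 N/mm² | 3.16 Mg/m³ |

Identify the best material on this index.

After converting to SI:
  nylon: σ_y = 52.30 MPa, ρ = 1130 kg/m³
  elm: σ_y = 49.00 MPa, ρ = 664.8 kg/m³
  bronze: σ_y = 313.0 MPa, ρ = 8840 kg/m³
  silicon nitride: σ_y = 630.0 MPa, ρ = 3160 kg/m³
  silicon nitride: M = 23.3×10⁻³
  elm: M = 20.1×10⁻³
  nylon: M = 12.4×10⁻³
  bronze: M = 5.21×10⁻³
Silicon nitride ranks first.

silicon nitride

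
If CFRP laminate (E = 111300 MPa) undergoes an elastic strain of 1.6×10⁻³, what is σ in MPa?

E = 111300 MPa = 111.3 GPa.
σ = E·ε = 111300 MPa × 1.6×10⁻³ = 178 MPa.

178 MPa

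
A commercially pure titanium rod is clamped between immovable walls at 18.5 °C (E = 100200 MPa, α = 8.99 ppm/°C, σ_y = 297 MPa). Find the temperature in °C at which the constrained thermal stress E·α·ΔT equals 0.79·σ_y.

279 °C

E = 100200 MPa = 100.2 GPa.
E·α·ΔT = 234.6 MPa ⇒ ΔT = 234.6 / (100.2×10³ × 8.99×10⁻⁶) = 260.5 K.
T = 18.5 + 260.5 = 279.0 °C.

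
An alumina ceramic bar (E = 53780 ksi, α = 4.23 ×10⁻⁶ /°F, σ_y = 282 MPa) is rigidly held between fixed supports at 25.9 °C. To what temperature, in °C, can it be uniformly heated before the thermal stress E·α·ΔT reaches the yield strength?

126 °C

E = 53780 ksi = 370.8 GPa.
α = 4.23×10⁻⁶/°F × 9/5 = 7.61×10⁻⁶/K.
E·α·ΔT = 282.0 MPa ⇒ ΔT = 282.0 / (370.8×10³ × 7.61×10⁻⁶) = 99.88 K.
T = 25.9 + 99.88 = 125.8 °C.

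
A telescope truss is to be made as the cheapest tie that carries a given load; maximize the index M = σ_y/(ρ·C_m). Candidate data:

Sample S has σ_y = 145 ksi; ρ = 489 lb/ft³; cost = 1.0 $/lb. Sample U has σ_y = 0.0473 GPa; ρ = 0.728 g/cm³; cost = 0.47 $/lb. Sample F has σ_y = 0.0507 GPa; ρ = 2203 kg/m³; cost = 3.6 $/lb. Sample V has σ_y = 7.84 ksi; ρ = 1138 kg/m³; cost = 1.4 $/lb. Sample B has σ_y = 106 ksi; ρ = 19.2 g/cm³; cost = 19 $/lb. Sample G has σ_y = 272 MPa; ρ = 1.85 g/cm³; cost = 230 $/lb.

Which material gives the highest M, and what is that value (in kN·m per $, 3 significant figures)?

sample U, M = 62.7 kN·m per $

Putting every candidate on a common basis:
  sample S: σ_y = 999.7 MPa, ρ = 7833 kg/m³, cost = 2.205 $/kg
  sample U: σ_y = 47.30 MPa, ρ = 728.0 kg/m³, cost = 1.036 $/kg
  sample F: σ_y = 50.70 MPa, ρ = 2203 kg/m³, cost = 7.937 $/kg
  sample V: σ_y = 54.05 MPa, ρ = 1138 kg/m³, cost = 3.086 $/kg
  sample B: σ_y = 730.8 MPa, ρ = 19200 kg/m³, cost = 41.89 $/kg
  sample G: σ_y = 272.0 MPa, ρ = 1850 kg/m³, cost = 507.1 $/kg
  sample U: M = 62.7 kN·m per $
  sample S: M = 57.9 kN·m per $
  sample V: M = 15.4 kN·m per $
  sample F: M = 2.90 kN·m per $
  sample B: M = 0.909 kN·m per $
  sample G: M = 0.290 kN·m per $
Sample U has the largest M.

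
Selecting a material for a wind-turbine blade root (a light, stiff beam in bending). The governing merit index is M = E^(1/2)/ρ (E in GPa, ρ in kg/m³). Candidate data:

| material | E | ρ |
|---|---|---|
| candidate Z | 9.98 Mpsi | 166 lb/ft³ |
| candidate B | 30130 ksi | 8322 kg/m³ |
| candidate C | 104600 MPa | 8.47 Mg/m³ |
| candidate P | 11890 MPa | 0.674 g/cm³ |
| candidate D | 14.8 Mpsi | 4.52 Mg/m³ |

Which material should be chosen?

After converting to SI:
  candidate Z: E = 68.81 GPa, ρ = 2659 kg/m³
  candidate B: E = 207.7 GPa, ρ = 8322 kg/m³
  candidate C: E = 104.6 GPa, ρ = 8470 kg/m³
  candidate P: E = 11.89 GPa, ρ = 674.0 kg/m³
  candidate D: E = 102.0 GPa, ρ = 4520 kg/m³
  candidate P: M = 5.12×10⁻³
  candidate Z: M = 3.12×10⁻³
  candidate D: M = 2.23×10⁻³
  candidate B: M = 1.73×10⁻³
  candidate C: M = 1.21×10⁻³
Candidate P ranks first.

candidate P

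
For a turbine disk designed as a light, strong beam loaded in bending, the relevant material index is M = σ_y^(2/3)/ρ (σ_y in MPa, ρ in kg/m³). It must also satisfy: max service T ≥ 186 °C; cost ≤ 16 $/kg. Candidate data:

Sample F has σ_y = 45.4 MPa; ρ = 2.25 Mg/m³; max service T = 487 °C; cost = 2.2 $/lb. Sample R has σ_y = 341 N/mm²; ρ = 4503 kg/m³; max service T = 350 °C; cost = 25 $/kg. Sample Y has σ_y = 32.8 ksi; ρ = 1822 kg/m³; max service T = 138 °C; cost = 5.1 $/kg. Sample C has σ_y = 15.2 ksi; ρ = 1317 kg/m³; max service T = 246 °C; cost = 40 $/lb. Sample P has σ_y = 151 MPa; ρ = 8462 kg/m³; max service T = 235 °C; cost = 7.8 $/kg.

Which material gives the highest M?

sample F

Screen on constraints: max service T ≥ 186 °C; cost ≤ 16 $/kg. Survivors: sample F, sample P.
Normalizing units and computing the index:
  sample F: σ_y = 45.40 MPa, ρ = 2250 kg/m³
  sample P: σ_y = 151.0 MPa, ρ = 8462 kg/m³
  sample F: M = 5.66×10⁻³
  sample P: M = 3.35×10⁻³
Highest index: sample F.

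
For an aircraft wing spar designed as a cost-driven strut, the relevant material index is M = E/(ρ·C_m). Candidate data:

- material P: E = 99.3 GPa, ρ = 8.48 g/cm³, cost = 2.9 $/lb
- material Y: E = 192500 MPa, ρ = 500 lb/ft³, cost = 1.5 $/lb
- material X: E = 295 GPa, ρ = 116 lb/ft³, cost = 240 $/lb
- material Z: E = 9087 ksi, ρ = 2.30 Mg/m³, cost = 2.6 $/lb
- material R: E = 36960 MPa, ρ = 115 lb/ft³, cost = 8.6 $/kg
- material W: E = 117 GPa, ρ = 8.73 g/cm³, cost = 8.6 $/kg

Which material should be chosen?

In SI units:
  material P: E = 99.30 GPa, ρ = 8480 kg/m³, cost = 6.393 $/kg
  material Y: E = 192.5 GPa, ρ = 8009 kg/m³, cost = 3.307 $/kg
  material X: E = 295.0 GPa, ρ = 1858 kg/m³, cost = 529.1 $/kg
  material Z: E = 62.65 GPa, ρ = 2300 kg/m³, cost = 5.732 $/kg
  material R: E = 36.96 GPa, ρ = 1842 kg/m³, cost = 8.600 $/kg
  material W: E = 117.0 GPa, ρ = 8730 kg/m³, cost = 8.600 $/kg
  material Y: M = 7.27 MN·m per $
  material Z: M = 4.75 MN·m per $
  material R: M = 2.33 MN·m per $
  material P: M = 1.83 MN·m per $
  material W: M = 1.56 MN·m per $
  material X: M = 0.300 MN·m per $
Material Y ranks first.

material Y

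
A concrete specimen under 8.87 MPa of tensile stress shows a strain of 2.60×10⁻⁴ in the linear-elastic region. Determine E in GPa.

34.1 GPa

E = σ/ε = 8.87 MPa / 2.60×10⁻⁴ = 34120 MPa = 34.1 GPa.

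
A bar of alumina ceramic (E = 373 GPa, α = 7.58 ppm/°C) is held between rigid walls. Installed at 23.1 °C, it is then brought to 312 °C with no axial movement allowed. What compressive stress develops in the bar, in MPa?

ΔT = 288.9 K. Constrained thermal stress σ = E·α·ΔT = 373.0×10³ MPa × 7.58×10⁻⁶ × 288.9 = 817 MPa (compressive).

817 MPa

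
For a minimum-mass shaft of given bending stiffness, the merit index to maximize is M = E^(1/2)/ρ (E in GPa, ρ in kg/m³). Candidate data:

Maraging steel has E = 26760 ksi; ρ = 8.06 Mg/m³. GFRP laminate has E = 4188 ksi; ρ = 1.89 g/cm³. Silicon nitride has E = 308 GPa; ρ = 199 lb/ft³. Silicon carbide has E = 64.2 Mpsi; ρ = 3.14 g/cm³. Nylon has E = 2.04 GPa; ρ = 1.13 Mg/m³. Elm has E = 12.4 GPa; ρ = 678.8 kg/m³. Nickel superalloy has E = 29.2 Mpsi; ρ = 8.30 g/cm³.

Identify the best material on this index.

Normalizing units and computing the index:
  maraging steel: E = 184.5 GPa, ρ = 8060 kg/m³
  GFRP laminate: E = 28.88 GPa, ρ = 1890 kg/m³
  silicon nitride: E = 308.0 GPa, ρ = 3188 kg/m³
  silicon carbide: E = 442.6 GPa, ρ = 3140 kg/m³
  nylon: E = 2.040 GPa, ρ = 1130 kg/m³
  elm: E = 12.40 GPa, ρ = 678.8 kg/m³
  nickel superalloy: E = 201.3 GPa, ρ = 8300 kg/m³
  silicon carbide: M = 6.70×10⁻³
  silicon nitride: M = 5.51×10⁻³
  elm: M = 5.19×10⁻³
  GFRP laminate: M = 2.84×10⁻³
  nickel superalloy: M = 1.71×10⁻³
  maraging steel: M = 1.69×10⁻³
  nylon: M = 1.26×10⁻³
Silicon carbide ranks first.

silicon carbide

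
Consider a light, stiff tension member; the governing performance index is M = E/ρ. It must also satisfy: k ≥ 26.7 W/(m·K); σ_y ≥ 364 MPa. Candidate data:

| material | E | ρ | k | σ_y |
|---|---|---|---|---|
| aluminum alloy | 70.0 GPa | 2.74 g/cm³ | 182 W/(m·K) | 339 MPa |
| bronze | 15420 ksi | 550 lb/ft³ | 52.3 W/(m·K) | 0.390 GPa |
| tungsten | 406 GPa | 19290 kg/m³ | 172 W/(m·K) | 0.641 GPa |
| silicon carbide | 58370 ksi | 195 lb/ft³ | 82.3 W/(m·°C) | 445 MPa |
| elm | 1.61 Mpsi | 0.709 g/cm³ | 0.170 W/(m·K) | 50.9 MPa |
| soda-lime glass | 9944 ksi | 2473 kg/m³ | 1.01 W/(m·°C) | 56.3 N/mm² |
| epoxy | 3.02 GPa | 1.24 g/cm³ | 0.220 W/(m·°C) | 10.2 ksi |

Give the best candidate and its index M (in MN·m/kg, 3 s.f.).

Screen on constraints: k ≥ 26.7 W/(m·K); σ_y ≥ 364 MPa. Survivors: bronze, tungsten, silicon carbide.
In SI units:
  bronze: E = 106.3 GPa, ρ = 8810 kg/m³
  tungsten: E = 406.0 GPa, ρ = 19290 kg/m³
  silicon carbide: E = 402.4 GPa, ρ = 3124 kg/m³
  silicon carbide: M = 129 MN·m/kg
  tungsten: M = 21.0 MN·m/kg
  bronze: M = 12.1 MN·m/kg
Highest index: silicon carbide.

silicon carbide, M = 129 MN·m/kg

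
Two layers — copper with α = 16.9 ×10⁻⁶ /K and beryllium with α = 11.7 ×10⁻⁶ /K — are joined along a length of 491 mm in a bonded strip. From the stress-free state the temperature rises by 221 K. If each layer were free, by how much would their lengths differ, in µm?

Δα = |16.9 − 11.7|×10⁻⁶/K = 5.20×10⁻⁶/K.
ΔL_mismatch = Δα·L·ΔT = 5.20×10⁻⁶ × 491.0 mm × 221.0 K = 564 µm.

564 µm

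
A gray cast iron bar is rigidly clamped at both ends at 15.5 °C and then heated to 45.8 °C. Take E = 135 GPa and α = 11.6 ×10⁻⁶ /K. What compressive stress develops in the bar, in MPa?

47.4 MPa

ΔT = 30.30 K. Constrained thermal stress σ = E·α·ΔT = 135.0×10³ MPa × 11.6×10⁻⁶ × 30.30 = 47.4 MPa (compressive).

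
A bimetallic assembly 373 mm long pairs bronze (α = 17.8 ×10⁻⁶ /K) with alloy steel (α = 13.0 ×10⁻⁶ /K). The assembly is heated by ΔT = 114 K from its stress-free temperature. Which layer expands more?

bronze

α(bronze) = 17.8×10⁻⁶/K vs α(alloy steel) = 13.0×10⁻⁶/K.
Higher α expands more for the same ΔT: bronze.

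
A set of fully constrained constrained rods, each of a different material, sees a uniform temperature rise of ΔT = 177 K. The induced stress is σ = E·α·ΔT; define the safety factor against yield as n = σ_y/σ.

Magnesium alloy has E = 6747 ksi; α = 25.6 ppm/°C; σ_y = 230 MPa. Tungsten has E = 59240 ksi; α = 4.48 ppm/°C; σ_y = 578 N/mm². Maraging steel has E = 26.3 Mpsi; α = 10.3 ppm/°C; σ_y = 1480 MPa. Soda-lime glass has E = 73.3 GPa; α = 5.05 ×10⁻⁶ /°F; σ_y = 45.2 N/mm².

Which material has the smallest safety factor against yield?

soda-lime glass

With everything in SI (GPa, ×10⁻⁶/K, MPa):
  magnesium alloy: E = 46.52, α = 25.6, σ_y = 230.0 → σ = 211 MPa, n = 1.09
  tungsten: E = 408.4, α = 4.48, σ_y = 578.0 → σ = 324 MPa, n = 1.78
  maraging steel: E = 181.3, α = 10.3, σ_y = 1480 → σ = 331 MPa, n = 4.48
  soda-lime glass: E = 73.30, α = 9.09, σ_y = 45.20 → σ = 118 MPa, n = 0.383
Soda-lime glass has the lowest safety factor, n = 0.383.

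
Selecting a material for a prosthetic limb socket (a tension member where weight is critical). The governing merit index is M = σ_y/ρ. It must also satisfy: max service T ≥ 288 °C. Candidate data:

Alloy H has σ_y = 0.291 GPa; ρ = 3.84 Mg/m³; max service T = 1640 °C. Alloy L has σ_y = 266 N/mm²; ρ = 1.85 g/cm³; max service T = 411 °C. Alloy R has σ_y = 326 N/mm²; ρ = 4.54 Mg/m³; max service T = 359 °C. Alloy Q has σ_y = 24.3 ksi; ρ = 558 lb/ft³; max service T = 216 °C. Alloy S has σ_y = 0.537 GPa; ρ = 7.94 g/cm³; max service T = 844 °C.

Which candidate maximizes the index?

Screen on constraints: max service T ≥ 288 °C. Survivors: alloy H, alloy L, alloy R, alloy S.
In SI units:
  alloy H: σ_y = 291.0 MPa, ρ = 3840 kg/m³
  alloy L: σ_y = 266.0 MPa, ρ = 1850 kg/m³
  alloy R: σ_y = 326.0 MPa, ρ = 4540 kg/m³
  alloy S: σ_y = 537.0 MPa, ρ = 7940 kg/m³
  alloy L: M = 144 kN·m/kg
  alloy H: M = 75.8 kN·m/kg
  alloy R: M = 71.8 kN·m/kg
  alloy S: M = 67.6 kN·m/kg
Alloy L has the largest M.

alloy L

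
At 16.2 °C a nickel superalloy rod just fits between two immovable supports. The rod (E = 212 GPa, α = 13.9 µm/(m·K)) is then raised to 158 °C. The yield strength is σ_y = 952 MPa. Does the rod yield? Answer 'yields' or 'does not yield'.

ΔT = 141.8 K. Constrained thermal stress σ = E·α·ΔT = 212.0×10³ MPa × 13.9×10⁻⁶ × 141.8 = 418 MPa (compressive).
Compare to σ_y = 952 MPa: σ < σ_y, so it does not yield.

does not yield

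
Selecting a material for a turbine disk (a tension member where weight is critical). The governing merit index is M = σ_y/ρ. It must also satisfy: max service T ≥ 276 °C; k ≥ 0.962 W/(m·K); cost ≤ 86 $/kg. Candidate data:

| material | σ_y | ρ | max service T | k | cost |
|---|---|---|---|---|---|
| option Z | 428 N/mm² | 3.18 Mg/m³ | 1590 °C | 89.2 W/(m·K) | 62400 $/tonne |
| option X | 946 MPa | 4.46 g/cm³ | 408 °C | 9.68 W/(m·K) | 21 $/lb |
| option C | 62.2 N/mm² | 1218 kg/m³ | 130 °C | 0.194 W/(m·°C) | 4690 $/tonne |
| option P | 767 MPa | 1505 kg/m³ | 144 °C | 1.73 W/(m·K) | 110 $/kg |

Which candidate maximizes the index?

Screen on constraints: max service T ≥ 276 °C; k ≥ 0.962 W/(m·K); cost ≤ 86 $/kg. Survivors: option Z, option X.
Normalizing units and computing the index:
  option Z: σ_y = 428.0 MPa, ρ = 3180 kg/m³
  option X: σ_y = 946.0 MPa, ρ = 4460 kg/m³
  option X: M = 212 kN·m/kg
  option Z: M = 135 kN·m/kg
Option X ranks first.

option X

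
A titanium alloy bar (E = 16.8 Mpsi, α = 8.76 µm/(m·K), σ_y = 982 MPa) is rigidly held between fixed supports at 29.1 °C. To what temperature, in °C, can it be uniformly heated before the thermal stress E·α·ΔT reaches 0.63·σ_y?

E = 16.8 Mpsi = 115.8 GPa.
E·α·ΔT = 618.7 MPa ⇒ ΔT = 618.7 / (115.8×10³ × 8.76×10⁻⁶) = 609.7 K.
T = 29.1 + 609.7 = 638.8 °C.

639 °C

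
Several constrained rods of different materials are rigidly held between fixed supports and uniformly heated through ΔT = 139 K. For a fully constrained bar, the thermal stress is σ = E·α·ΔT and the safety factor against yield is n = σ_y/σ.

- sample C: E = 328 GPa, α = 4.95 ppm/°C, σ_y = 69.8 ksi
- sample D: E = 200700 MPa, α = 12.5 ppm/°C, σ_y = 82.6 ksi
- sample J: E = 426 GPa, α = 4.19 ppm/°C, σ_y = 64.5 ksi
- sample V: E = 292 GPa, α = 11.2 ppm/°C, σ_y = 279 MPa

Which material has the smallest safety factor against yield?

sample V

Per material, after unit conversion:
  sample C: E = 328.0, α = 4.95, σ_y = 481.3 → σ = 226 MPa, n = 2.13
  sample D: E = 200.7, α = 12.5, σ_y = 569.5 → σ = 349 MPa, n = 1.63
  sample J: E = 426.0, α = 4.19, σ_y = 444.7 → σ = 248 MPa, n = 1.79
  sample V: E = 292.0, α = 11.2, σ_y = 279.0 → σ = 455 MPa, n = 0.614
The minimum is sample V at n = 0.614.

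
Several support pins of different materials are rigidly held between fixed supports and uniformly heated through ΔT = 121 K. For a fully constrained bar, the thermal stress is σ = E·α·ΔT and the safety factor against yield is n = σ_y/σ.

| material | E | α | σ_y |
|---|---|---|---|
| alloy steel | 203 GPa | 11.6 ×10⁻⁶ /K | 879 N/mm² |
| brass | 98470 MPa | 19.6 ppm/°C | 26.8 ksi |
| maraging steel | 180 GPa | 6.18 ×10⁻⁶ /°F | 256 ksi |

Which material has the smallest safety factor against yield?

brass

With everything in SI (GPa, ×10⁻⁶/K, MPa):
  alloy steel: E = 203.0, α = 11.6, σ_y = 879.0 → σ = 285 MPa, n = 3.08
  brass: E = 98.47, α = 19.6, σ_y = 184.8 → σ = 234 MPa, n = 0.791
  maraging steel: E = 180.0, α = 11.1, σ_y = 1765 → σ = 242 MPa, n = 7.29
The minimum is brass at n = 0.791.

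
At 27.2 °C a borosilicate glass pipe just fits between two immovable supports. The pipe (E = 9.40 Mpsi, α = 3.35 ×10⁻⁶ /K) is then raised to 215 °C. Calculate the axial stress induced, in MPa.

40.8 MPa

E = 9.40 Mpsi = 64.81 GPa.
ΔT = 187.8 K. Constrained thermal stress σ = E·α·ΔT = 64.81×10³ MPa × 3.35×10⁻⁶ × 187.8 = 40.8 MPa (compressive).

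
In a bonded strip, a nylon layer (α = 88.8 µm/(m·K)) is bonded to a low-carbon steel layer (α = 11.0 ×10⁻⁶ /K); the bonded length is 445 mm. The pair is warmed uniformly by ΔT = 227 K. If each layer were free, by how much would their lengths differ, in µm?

Δα = |88.8 − 11.0|×10⁻⁶/K = 77.8×10⁻⁶/K.
ΔL_mismatch = Δα·L·ΔT = 77.8×10⁻⁶ × 445.0 mm × 227.0 K = 7860 µm.

7860 µm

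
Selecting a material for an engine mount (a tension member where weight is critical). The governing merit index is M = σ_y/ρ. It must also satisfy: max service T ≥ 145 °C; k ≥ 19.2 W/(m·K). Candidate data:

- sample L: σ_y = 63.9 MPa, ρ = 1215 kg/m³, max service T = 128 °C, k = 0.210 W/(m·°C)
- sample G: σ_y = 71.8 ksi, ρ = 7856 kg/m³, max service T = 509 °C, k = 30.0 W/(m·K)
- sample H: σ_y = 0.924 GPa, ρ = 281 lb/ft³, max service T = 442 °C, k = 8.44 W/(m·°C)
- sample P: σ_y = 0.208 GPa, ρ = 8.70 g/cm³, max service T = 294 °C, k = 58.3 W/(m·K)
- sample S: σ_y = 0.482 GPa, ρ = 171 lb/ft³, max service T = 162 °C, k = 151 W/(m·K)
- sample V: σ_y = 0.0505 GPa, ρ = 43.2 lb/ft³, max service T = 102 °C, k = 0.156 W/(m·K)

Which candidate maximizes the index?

Screen on constraints: max service T ≥ 145 °C; k ≥ 19.2 W/(m·K). Survivors: sample G, sample P, sample S.
Normalizing units and computing the index:
  sample G: σ_y = 495.0 MPa, ρ = 7856 kg/m³
  sample P: σ_y = 208.0 MPa, ρ = 8700 kg/m³
  sample S: σ_y = 482.0 MPa, ρ = 2739 kg/m³
  sample S: M = 176 kN·m/kg
  sample G: M = 63.0 kN·m/kg
  sample P: M = 23.9 kN·m/kg
The maximum is for sample S.

sample S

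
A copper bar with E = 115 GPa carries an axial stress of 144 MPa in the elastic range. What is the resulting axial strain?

1.25×10⁻³

ε = σ/E = 144 / 115000 = 1.25×10⁻³.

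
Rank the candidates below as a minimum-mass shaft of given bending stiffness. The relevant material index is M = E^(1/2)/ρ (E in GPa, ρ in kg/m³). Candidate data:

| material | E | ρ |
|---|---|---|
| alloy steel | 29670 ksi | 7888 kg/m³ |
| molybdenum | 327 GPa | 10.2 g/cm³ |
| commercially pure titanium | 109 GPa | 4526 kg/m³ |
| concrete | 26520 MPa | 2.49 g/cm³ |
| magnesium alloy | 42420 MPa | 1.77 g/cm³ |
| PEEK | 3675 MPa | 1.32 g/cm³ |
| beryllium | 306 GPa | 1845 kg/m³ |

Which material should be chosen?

beryllium

After converting to SI:
  alloy steel: E = 204.6 GPa, ρ = 7888 kg/m³
  molybdenum: E = 327.0 GPa, ρ = 10200 kg/m³
  commercially pure titanium: E = 109.0 GPa, ρ = 4526 kg/m³
  concrete: E = 26.52 GPa, ρ = 2490 kg/m³
  magnesium alloy: E = 42.42 GPa, ρ = 1770 kg/m³
  PEEK: E = 3.675 GPa, ρ = 1320 kg/m³
  beryllium: E = 306.0 GPa, ρ = 1845 kg/m³
  beryllium: M = 9.48×10⁻³
  magnesium alloy: M = 3.68×10⁻³
  commercially pure titanium: M = 2.31×10⁻³
  concrete: M = 2.07×10⁻³
  alloy steel: M = 1.81×10⁻³
  molybdenum: M = 1.77×10⁻³
  PEEK: M = 1.45×10⁻³
The maximum is for beryllium.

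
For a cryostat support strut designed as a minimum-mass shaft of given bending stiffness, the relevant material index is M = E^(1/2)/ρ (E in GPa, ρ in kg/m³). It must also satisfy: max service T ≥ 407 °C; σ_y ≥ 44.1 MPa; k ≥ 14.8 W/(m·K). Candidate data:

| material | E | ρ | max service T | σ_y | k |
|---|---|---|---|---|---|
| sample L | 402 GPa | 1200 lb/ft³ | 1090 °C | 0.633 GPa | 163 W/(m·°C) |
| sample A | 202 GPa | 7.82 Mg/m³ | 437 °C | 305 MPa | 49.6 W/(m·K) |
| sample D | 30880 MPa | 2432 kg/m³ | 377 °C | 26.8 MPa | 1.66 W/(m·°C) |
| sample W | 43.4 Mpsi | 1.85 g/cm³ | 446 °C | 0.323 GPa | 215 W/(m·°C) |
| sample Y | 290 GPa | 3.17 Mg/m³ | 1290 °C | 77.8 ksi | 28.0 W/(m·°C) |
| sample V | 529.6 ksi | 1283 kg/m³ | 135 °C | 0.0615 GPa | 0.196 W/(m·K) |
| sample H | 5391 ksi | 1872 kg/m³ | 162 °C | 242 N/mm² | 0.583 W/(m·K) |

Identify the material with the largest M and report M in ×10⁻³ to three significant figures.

sample W, M = 9.35×10⁻³

Screen on constraints: max service T ≥ 407 °C; σ_y ≥ 44.1 MPa; k ≥ 14.8 W/(m·K). Survivors: sample L, sample A, sample W, sample Y.
In SI units:
  sample L: E = 402.0 GPa, ρ = 19220 kg/m³
  sample A: E = 202.0 GPa, ρ = 7820 kg/m³
  sample W: E = 299.2 GPa, ρ = 1850 kg/m³
  sample Y: E = 290.0 GPa, ρ = 3170 kg/m³
  sample W: M = 9.35×10⁻³
  sample Y: M = 5.37×10⁻³
  sample A: M = 1.82×10⁻³
  sample L: M = 1.04×10⁻³
The maximum is for sample W.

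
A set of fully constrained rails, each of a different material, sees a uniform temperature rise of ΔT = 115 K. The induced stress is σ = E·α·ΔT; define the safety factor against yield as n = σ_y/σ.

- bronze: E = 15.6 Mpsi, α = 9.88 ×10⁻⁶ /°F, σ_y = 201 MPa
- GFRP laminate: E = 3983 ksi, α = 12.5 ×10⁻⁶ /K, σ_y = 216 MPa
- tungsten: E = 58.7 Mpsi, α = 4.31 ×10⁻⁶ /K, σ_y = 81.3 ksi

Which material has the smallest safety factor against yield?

bronze

Converting E to GPa, α to ×10⁻⁶/K, σ_y to MPa, then σ and n for each:
  bronze: E = 107.6, α = 17.8, σ_y = 201.0 → σ = 220 MPa, n = 0.914
  GFRP laminate: E = 27.46, α = 12.5, σ_y = 216.0 → σ = 39.5 MPa, n = 5.47
  tungsten: E = 404.7, α = 4.31, σ_y = 560.5 → σ = 201 MPa, n = 2.79
Smallest n: bronze with n = 0.914.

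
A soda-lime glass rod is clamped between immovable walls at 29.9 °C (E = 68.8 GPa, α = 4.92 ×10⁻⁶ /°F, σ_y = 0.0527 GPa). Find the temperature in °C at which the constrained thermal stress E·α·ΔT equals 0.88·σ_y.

106 °C

α = 4.92×10⁻⁶/°F × 9/5 = 8.86×10⁻⁶/K.
σ_y = 0.0527 GPa = 52.70 MPa.
E·α·ΔT = 46.38 MPa ⇒ ΔT = 46.38 / (68.80×10³ × 8.86×10⁻⁶) = 76.11 K.
T = 29.9 + 76.11 = 106.0 °C.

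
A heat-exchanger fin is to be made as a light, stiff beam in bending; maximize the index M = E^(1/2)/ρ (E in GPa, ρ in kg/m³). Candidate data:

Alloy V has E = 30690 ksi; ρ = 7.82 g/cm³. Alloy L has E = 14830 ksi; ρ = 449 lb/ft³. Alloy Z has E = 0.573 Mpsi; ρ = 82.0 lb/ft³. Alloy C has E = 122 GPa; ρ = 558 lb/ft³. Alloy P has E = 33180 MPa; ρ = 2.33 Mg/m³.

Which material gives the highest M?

Convert each candidate to consistent units, then evaluate M:
  alloy V: E = 211.6 GPa, ρ = 7820 kg/m³
  alloy L: E = 102.2 GPa, ρ = 7192 kg/m³
  alloy Z: E = 3.951 GPa, ρ = 1314 kg/m³
  alloy C: E = 122.0 GPa, ρ = 8938 kg/m³
  alloy P: E = 33.18 GPa, ρ = 2330 kg/m³
  alloy P: M = 2.47×10⁻³
  alloy V: M = 1.86×10⁻³
  alloy Z: M = 1.51×10⁻³
  alloy L: M = 1.41×10⁻³
  alloy C: M = 1.24×10⁻³
Alloy P has the largest M.

alloy P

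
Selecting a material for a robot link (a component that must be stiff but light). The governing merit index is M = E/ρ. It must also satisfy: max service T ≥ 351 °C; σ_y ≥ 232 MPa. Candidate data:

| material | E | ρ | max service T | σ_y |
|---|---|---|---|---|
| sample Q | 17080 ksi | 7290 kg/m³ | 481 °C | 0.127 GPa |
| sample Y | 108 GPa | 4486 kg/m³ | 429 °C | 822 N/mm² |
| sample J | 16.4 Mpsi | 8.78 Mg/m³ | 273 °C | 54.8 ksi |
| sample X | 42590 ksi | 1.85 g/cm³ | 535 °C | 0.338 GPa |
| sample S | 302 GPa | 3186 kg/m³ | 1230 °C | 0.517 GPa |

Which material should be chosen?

Screen on constraints: max service T ≥ 351 °C; σ_y ≥ 232 MPa. Survivors: sample Y, sample X, sample S.
Putting every candidate on a common basis:
  sample Y: E = 108.0 GPa, ρ = 4486 kg/m³
  sample X: E = 293.6 GPa, ρ = 1850 kg/m³
  sample S: E = 302.0 GPa, ρ = 3186 kg/m³
  sample X: M = 159 MN·m/kg
  sample S: M = 94.8 MN·m/kg
  sample Y: M = 24.1 MN·m/kg
Sample X ranks first.

sample X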